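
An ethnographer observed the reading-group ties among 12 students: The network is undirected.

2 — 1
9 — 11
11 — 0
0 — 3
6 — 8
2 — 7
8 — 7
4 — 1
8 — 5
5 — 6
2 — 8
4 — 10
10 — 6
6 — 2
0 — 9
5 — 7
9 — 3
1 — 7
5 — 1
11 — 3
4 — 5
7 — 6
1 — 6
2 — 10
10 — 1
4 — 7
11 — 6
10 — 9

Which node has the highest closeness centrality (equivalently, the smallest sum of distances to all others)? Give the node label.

Farness (sum of distances to all others) for each node — 0:25, 1:18, 2:19, 3:25, 4:21, 5:20, 6:15, 7:19, 8:21, 9:21, 10:17, 11:19.
The smallest farness is 15, for 6, so 6 has the highest closeness.

6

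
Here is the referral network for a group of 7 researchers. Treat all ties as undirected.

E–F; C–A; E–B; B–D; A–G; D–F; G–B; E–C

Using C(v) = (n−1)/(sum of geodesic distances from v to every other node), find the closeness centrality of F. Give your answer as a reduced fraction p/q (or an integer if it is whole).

1/2

Distances from F: A:3, B:2, C:2, D:1, E:1, G:3. Sum = 12.
n = 7, so closeness = 6/12 = 1/2.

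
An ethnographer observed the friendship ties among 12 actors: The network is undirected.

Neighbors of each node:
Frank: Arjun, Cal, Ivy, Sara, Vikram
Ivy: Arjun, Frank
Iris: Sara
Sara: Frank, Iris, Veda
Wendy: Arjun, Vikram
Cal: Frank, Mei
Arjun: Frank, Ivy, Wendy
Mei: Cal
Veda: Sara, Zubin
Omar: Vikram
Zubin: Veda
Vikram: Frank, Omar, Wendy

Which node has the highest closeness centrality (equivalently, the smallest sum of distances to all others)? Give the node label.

Frank

Farness (sum of distances to all others) for each node — Arjun:25, Cal:26, Frank:18, Iris:32, Ivy:26, Mei:36, Omar:34, Sara:22, Veda:30, Vikram:24, Wendy:31, Zubin:40.
The smallest farness is 18, for Frank, so Frank has the highest closeness.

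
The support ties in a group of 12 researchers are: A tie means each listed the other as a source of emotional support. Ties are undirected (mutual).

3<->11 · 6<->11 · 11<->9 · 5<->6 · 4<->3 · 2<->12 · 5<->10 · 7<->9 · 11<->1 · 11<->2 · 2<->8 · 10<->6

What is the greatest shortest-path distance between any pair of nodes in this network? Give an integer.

Eccentricity of each node (its greatest distance to any other): 1:3, 2:3, 3:3, 4:4, 5:4, 6:3, 7:4, 8:4, 9:3, 10:4, 11:2, 12:4.
The maximum eccentricity is 4, realized for instance by the pair 7–12 via 7 – 9 – 11 – 2 – 12. So the diameter is 4.

4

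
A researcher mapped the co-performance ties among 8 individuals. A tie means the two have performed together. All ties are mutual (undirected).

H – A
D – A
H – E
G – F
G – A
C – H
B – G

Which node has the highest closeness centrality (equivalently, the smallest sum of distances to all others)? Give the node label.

A

Farness (sum of distances to all others) for each node — A:11, B:19, C:19, D:17, E:19, F:19, G:13, H:13.
The smallest farness is 11, for A, so A has the highest closeness.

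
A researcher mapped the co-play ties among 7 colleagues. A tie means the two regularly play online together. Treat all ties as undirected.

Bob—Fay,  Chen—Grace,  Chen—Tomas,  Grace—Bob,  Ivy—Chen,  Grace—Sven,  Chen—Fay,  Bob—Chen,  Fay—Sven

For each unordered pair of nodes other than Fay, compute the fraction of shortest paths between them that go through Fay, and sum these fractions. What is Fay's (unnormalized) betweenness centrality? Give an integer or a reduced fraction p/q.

2

Pairs whose geodesics pass through Fay — Sven–Chen: 1/2; Sven–Tomas: 1/2; Sven–Ivy: 1/2; Sven–Bob: 1/2.
All other pairs contribute 0.
Summing the contributions gives betweenness(Fay) = 2.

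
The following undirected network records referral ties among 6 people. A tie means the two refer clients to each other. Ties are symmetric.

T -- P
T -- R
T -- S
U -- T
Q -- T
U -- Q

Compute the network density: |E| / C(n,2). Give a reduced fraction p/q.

There are 6 edges and 6 nodes, so the maximum possible is C(6,2) = 15.
Density = 6/15 = 2/5.

2/5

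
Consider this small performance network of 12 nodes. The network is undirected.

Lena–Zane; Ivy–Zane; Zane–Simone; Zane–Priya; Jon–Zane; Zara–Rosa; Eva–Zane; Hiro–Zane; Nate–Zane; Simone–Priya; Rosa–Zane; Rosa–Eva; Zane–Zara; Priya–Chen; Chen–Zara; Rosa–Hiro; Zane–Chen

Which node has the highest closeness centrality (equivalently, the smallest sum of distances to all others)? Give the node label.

Farness (sum of distances to all others) for each node — Chen:19, Eva:20, Hiro:20, Ivy:21, Jon:21, Lena:21, Nate:21, Priya:19, Rosa:18, Simone:20, Zane:11, Zara:19.
The smallest farness is 11, for Zane, so Zane has the highest closeness.

Zane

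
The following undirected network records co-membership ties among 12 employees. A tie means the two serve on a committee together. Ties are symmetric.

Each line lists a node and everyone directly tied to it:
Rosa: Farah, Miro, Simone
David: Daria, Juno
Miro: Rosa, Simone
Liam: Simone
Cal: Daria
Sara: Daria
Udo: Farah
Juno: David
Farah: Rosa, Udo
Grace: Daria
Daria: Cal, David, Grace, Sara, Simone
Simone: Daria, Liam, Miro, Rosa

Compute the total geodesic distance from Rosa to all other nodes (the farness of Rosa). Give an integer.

25

Distances from Rosa: Cal:3, Daria:2, David:3, Farah:1, Grace:3, Juno:4, Liam:2, Miro:1, Sara:3, Simone:1, Udo:2.
Sum = 3 + 2 + 3 + 1 + 3 + 4 + 2 + 1 + 3 + 1 + 2 = 25.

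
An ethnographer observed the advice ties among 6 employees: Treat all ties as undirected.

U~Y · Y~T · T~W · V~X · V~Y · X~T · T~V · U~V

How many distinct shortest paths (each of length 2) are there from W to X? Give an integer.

The shortest distance is 2, and the only length-2 path is W–T–X. So there is exactly 1 shortest path.

1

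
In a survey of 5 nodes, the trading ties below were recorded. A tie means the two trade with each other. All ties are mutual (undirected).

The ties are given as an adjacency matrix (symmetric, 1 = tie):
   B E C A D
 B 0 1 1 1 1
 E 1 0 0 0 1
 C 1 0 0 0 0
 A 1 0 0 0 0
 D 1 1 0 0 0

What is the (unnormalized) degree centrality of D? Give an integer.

2

D is directly tied to B and E. That is 2 neighbors, so the degree of D is 2.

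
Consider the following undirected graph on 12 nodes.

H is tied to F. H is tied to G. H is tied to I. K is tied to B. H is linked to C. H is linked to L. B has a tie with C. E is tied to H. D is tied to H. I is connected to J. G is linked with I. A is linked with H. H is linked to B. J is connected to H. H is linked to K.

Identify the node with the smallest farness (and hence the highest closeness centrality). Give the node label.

H

Farness (sum of distances to all others) for each node — A:21, B:19, C:20, D:21, E:21, F:21, G:20, H:11, I:19, J:20, K:20, L:21.
The smallest farness is 11, for H, so H has the highest closeness.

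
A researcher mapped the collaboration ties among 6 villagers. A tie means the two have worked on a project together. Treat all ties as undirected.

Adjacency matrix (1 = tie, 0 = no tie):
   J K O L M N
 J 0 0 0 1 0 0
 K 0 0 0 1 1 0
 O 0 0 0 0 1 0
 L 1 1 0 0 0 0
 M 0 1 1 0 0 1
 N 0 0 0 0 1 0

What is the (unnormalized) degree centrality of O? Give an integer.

1

O is directly tied to M. That is 1 neighbor, so the degree of O is 1.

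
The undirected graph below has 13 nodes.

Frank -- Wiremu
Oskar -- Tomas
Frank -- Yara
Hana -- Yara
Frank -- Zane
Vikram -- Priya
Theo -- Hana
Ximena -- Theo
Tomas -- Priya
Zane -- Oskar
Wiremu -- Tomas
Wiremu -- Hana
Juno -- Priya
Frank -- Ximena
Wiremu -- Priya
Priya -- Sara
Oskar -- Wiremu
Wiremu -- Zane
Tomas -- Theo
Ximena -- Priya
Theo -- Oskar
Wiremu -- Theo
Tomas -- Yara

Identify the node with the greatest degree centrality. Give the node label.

Wiremu

Degrees — Frank:4, Hana:3, Juno:1, Oskar:4, Priya:6, Sara:1, Theo:5, Tomas:5, Vikram:1, Wiremu:7, Ximena:3, Yara:3, Zane:3.
The maximum is 7, attained only by Wiremu.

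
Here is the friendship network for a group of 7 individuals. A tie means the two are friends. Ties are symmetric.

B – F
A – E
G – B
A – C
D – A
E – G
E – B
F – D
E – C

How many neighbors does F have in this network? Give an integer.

2

F is directly tied to B and D. That is 2 neighbors, so the degree of F is 2.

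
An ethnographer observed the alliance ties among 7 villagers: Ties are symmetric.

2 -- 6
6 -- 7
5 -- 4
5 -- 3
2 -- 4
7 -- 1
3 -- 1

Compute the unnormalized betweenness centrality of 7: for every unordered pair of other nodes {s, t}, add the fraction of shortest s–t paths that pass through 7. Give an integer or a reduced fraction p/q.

3

Pairs whose geodesics pass through 7 — 3–6: 1; 1–6: 1; 1–2: 1.
All other pairs contribute 0.
Summing the contributions gives betweenness(7) = 3.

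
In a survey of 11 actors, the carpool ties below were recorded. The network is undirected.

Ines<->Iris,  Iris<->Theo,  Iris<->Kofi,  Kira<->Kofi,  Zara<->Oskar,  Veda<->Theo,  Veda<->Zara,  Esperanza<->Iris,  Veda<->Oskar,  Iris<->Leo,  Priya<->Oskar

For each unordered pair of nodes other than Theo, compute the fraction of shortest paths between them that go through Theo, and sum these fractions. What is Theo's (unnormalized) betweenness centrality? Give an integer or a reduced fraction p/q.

Pairs whose geodesics pass through Theo — Leo–Veda: 1; Leo–Oskar: 1; Leo–Zara: 1; Leo–Priya: 1; Veda–Esperanza: 1; Veda–Kira: 1; Veda–Ines: 1; Veda–Kofi: 1; Veda–Iris: 1; Oskar–Esperanza: 1; Oskar–Kira: 1; Oskar–Ines: 1; Oskar–Kofi: 1; Oskar–Iris: 1 … (+10 more pairs).
All other pairs contribute 0.
Summing the contributions gives betweenness(Theo) = 24.

24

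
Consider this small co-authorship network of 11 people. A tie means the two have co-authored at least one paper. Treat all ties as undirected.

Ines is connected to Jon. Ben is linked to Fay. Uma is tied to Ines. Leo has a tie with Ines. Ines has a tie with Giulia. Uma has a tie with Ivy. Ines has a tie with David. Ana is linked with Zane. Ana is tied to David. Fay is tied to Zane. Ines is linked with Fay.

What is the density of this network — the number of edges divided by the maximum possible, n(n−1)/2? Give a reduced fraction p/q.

1/5

There are 11 edges and 11 nodes, so the maximum possible is C(11,2) = 55.
Density = 11/55 = 1/5.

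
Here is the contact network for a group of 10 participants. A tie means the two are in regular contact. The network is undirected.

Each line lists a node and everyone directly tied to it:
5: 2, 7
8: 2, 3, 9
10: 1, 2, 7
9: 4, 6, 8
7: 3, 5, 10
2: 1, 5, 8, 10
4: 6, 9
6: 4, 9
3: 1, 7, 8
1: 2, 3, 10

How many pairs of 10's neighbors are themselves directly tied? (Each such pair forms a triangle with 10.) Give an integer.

10's neighbors: 1, 2, and 7.
Neighbor pairs that are themselves tied: 10–1–2. Each forms one triangle with 10, for 1 in total.

1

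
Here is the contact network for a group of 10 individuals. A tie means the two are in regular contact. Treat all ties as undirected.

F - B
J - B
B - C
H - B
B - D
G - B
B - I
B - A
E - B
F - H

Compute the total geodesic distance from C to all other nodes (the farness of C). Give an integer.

Distances from C: A:2, B:1, D:2, E:2, F:2, G:2, H:2, I:2, J:2.
Sum = 2 + 1 + 2 + 2 + 2 + 2 + 2 + 2 + 2 = 17.

17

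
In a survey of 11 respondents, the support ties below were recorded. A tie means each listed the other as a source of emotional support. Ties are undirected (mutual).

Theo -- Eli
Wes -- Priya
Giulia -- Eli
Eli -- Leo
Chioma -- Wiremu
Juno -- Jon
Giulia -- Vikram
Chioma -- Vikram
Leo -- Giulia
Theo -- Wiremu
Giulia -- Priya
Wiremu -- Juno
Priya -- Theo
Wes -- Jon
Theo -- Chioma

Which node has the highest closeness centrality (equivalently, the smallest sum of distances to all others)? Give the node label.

Farness (sum of distances to all others) for each node — Chioma:20, Eli:21, Giulia:20, Jon:27, Juno:25, Leo:25, Priya:18, Theo:17, Vikram:22, Wes:23, Wiremu:20.
The smallest farness is 17, for Theo, so Theo has the highest closeness.

Theo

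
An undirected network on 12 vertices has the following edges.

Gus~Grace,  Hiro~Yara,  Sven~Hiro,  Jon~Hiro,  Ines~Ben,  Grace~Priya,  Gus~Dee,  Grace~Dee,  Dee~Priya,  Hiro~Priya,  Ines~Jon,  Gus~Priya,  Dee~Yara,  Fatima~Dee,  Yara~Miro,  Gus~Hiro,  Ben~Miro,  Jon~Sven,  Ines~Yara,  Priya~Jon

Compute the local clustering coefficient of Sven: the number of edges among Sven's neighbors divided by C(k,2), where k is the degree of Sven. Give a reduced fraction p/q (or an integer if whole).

1

Sven's neighbors: Hiro and Jon (k = 2).
Possible neighbor pairs: C(2,2) = 1. Edges among them: Hiro–Jon → e = 1.
Clustering(Sven) = 1/1.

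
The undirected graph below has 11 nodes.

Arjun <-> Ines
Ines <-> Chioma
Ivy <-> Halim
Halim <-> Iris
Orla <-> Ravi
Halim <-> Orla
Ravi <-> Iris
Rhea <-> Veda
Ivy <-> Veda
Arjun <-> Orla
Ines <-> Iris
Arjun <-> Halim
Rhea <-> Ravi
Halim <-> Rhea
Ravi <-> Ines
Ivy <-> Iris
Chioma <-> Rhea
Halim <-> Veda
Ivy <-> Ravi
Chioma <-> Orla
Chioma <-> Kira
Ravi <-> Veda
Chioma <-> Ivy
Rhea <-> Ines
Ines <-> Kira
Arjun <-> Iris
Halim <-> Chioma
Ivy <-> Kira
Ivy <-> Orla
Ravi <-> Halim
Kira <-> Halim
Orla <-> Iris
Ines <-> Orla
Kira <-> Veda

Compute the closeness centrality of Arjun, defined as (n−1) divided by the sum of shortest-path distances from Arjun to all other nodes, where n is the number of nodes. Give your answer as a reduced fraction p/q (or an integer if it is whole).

5/8

Distances from Arjun: Chioma:2, Halim:1, Ines:1, Iris:1, Ivy:2, Kira:2, Orla:1, Ravi:2, Rhea:2, Veda:2. Sum = 16.
n = 11, so closeness = 10/16 = 5/8.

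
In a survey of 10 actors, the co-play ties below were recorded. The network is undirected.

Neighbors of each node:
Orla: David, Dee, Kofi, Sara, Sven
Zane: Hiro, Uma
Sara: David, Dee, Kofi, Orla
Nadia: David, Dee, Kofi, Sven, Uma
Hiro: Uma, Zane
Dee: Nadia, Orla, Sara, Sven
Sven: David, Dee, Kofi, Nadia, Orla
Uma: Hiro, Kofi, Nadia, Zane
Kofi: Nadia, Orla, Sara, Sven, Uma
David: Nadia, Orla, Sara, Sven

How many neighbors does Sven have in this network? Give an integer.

Sven is directly tied to David, Dee, Kofi, Nadia, and Orla. That is 5 neighbors, so the degree of Sven is 5.

5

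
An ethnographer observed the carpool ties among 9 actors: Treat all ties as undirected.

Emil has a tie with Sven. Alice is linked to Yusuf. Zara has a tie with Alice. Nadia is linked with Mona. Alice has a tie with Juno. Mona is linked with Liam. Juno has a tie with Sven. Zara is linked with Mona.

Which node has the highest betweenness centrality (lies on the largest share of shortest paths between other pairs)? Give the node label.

Unnormalized betweenness of each node: Alice:19, Emil:0, Juno:12, Liam:0, Mona:13, Nadia:0, Sven:7, Yusuf:0, Zara:15.
Alice has the largest value, 19, making it the main broker — the node through which the most shortest paths run.

Alice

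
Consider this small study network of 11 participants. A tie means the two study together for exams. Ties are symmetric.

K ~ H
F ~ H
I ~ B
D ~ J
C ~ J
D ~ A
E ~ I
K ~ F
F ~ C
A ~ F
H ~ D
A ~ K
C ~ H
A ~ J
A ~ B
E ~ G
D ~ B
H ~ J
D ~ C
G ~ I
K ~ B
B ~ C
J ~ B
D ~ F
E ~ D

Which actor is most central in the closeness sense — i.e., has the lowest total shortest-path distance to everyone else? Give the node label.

Farness (sum of distances to all others) for each node — A:16, B:14, C:16, D:13, E:18, F:17, G:24, H:17, I:19, J:16, K:18.
The smallest farness is 13, for D, so D has the highest closeness.

D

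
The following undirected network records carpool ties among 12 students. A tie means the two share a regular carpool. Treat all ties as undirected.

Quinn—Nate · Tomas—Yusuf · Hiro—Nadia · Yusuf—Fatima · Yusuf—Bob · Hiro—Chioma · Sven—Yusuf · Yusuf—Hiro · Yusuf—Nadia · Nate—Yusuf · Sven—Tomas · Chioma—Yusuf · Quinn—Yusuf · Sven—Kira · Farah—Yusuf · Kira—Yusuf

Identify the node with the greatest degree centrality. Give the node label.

Degrees — Bob:1, Chioma:2, Farah:1, Fatima:1, Hiro:3, Kira:2, Nadia:2, Nate:2, Quinn:2, Sven:3, Tomas:2, Yusuf:11.
The maximum is 11, attained only by Yusuf.

Yusuf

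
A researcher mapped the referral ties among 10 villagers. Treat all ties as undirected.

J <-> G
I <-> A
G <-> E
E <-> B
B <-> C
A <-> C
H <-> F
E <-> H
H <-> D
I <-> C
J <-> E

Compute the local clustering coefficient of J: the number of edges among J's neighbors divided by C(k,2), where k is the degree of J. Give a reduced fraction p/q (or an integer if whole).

J's neighbors: E and G (k = 2).
Possible neighbor pairs: C(2,2) = 1. Edges among them: E–G → e = 1.
Clustering(J) = 1/1.

1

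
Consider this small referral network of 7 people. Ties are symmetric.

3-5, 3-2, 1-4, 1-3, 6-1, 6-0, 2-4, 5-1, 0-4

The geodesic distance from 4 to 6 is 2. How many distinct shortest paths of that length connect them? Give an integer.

2

The shortest distance is 2. The length-2 paths are: 4–1–6; 4–0–6.
That gives 2 distinct shortest paths.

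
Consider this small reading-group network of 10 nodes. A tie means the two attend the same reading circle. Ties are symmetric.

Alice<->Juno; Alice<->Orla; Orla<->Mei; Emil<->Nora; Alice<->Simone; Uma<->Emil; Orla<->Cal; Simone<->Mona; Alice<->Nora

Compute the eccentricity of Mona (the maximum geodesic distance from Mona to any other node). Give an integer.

Distances from Mona: Alice:2, Cal:4, Emil:4, Juno:3, Mei:4, Nora:3, Orla:3, Simone:1, Uma:5.
The largest is 5 (to Uma), so the eccentricity of Mona is 5.

5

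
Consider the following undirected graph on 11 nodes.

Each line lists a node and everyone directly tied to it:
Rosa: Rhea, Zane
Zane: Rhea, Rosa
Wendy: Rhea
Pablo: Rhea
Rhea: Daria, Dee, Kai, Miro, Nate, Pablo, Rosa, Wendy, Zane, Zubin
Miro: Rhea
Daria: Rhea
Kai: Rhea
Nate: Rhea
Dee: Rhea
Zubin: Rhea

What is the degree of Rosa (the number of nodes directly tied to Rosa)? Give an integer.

Rosa is directly tied to Rhea and Zane. That is 2 neighbors, so the degree of Rosa is 2.

2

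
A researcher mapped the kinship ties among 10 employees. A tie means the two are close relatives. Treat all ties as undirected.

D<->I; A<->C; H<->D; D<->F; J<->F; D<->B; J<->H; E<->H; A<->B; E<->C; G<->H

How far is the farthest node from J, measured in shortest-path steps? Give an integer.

Distances from J: A:4, B:3, C:3, D:2, E:2, F:1, G:2, H:1, I:3.
The largest is 4 (to A), so the eccentricity of J is 4.

4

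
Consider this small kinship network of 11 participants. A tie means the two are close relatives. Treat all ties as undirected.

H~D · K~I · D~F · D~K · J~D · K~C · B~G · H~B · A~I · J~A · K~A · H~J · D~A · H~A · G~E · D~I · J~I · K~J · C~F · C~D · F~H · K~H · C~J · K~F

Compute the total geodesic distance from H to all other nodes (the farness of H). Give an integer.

Distances from H: A:1, B:1, C:2, D:1, E:3, F:1, G:2, I:2, J:1, K:1.
Sum = 1 + 1 + 2 + 1 + 3 + 1 + 2 + 2 + 1 + 1 = 15.

15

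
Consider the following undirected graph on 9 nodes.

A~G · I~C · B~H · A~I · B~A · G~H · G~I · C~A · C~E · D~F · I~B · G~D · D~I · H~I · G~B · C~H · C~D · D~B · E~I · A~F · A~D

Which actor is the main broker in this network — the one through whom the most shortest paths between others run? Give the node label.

Unnormalized betweenness of each node: A:7/2, B:3/4, C:11/4, D:7/2, E:0, F:0, G:3/4, H:1/2, I:21/4.
I has the largest value, 21/4, making it the main broker — the node through which the most shortest paths run.

I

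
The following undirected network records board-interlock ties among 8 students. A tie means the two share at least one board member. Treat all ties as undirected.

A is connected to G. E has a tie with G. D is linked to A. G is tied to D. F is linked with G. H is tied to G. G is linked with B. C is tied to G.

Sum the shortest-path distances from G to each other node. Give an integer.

Distances from G: A:1, B:1, C:1, D:1, E:1, F:1, H:1.
Sum = 1 + 1 + 1 + 1 + 1 + 1 + 1 = 7.

7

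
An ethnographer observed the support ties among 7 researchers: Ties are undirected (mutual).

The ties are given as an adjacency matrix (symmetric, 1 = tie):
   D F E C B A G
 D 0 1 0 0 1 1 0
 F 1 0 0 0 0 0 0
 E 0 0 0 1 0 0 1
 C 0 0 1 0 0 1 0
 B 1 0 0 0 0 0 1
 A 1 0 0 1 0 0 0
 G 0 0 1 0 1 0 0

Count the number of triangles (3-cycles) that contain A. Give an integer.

A's neighbors are C and D, but none of them are tied to each other, so no triangle contains A.

0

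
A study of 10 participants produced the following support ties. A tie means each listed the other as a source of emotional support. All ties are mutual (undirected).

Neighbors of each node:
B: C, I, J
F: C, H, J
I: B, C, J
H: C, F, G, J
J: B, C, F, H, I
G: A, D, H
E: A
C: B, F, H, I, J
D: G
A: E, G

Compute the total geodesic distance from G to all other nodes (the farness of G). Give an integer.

17

Distances from G: A:1, B:3, C:2, D:1, E:2, F:2, H:1, I:3, J:2.
Sum = 1 + 3 + 2 + 1 + 2 + 2 + 1 + 3 + 2 = 17.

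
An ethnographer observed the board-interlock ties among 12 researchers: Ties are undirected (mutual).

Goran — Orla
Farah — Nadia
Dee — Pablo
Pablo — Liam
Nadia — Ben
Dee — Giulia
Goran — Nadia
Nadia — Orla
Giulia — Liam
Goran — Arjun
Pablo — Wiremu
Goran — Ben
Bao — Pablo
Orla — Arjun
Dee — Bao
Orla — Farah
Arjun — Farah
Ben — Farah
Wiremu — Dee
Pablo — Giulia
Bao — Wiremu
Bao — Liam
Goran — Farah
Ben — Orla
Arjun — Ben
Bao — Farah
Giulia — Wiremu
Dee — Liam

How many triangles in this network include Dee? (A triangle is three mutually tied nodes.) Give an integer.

Dee's neighbors: Bao, Giulia, Liam, Pablo, and Wiremu.
Neighbor pairs that are themselves tied: Dee–Bao–Liam; Dee–Bao–Pablo; Dee–Bao–Wiremu; Dee–Giulia–Liam; Dee–Giulia–Pablo; Dee–Giulia–Wiremu; Dee–Liam–Pablo; Dee–Pablo–Wiremu. Each forms one triangle with Dee, for 8 in total.

8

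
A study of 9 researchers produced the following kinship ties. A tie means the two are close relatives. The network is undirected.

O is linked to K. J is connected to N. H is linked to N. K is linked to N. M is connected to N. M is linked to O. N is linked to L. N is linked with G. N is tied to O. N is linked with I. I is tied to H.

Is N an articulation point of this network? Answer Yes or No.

Removing N leaves {H and I} with no path to {G}, so the network splits into 5 components. N is a cut vertex.

Yes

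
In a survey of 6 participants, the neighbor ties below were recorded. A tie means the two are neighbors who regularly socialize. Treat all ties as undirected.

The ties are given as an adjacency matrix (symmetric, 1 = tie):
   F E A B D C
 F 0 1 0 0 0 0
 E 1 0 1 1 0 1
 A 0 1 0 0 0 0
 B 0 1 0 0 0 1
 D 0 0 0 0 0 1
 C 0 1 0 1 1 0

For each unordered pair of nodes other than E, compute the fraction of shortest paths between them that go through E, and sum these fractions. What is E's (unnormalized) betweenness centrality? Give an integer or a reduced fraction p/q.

7

Pairs whose geodesics pass through E — F–A: 1; F–B: 1; F–D: 1; F–C: 1; A–B: 1; A–D: 1; A–C: 1.
All other pairs contribute 0.
Summing the contributions gives betweenness(E) = 7.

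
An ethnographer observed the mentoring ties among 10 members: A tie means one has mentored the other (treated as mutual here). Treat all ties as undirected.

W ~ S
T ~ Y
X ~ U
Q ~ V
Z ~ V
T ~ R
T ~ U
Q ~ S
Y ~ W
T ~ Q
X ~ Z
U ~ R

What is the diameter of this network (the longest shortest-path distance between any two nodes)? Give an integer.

Eccentricity of each node (its greatest distance to any other): Q:3, R:3, S:4, T:3, U:3, V:3, W:4, X:4, Y:4, Z:4.
The maximum eccentricity is 4, realized for instance by the pair X–S via X – U – T – Q – S. So the diameter is 4.

4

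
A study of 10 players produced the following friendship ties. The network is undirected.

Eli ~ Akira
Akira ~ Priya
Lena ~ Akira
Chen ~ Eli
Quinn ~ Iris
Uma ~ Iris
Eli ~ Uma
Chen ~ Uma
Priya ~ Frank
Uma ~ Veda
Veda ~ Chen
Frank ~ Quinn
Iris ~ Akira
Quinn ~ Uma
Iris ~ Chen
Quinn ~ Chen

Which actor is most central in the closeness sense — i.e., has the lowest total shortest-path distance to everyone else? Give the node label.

Iris

Farness (sum of distances to all others) for each node — Akira:15, Chen:15, Eli:16, Frank:19, Iris:14, Lena:23, Priya:20, Quinn:15, Uma:15, Veda:22.
The smallest farness is 14, for Iris, so Iris has the highest closeness.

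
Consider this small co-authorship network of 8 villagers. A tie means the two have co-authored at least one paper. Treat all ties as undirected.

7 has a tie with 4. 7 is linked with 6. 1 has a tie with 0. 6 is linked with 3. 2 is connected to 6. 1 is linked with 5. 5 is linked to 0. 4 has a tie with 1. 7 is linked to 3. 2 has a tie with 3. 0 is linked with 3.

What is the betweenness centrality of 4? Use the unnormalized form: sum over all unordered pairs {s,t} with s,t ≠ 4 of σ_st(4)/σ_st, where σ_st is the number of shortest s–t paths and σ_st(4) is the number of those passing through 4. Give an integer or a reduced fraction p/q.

2

Pairs whose geodesics pass through 4 — 7–5: 1/2; 7–1: 1; 6–1: 1/2.
All other pairs contribute 0.
Summing the contributions gives betweenness(4) = 2.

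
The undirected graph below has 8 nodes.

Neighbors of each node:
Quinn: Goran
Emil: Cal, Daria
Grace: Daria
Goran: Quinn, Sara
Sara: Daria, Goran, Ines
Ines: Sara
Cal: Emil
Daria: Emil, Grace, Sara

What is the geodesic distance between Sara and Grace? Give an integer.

2

One shortest route is Sara – Daria – Grace, which uses 2 edges, and Sara and Grace are not directly tied, so nothing shorter exists. So d(Sara,Grace) = 2.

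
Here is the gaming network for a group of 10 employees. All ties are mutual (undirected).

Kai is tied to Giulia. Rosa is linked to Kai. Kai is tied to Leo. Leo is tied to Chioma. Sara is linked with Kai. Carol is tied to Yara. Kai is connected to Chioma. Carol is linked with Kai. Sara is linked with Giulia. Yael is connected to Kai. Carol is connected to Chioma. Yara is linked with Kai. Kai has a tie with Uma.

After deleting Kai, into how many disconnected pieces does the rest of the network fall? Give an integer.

5

Without Kai, the remaining ties split the others into: {Carol, Chioma, Leo, Yara}; {Giulia, Sara}; {Rosa}; {Uma}; {Yael}.
That's 5 separate components.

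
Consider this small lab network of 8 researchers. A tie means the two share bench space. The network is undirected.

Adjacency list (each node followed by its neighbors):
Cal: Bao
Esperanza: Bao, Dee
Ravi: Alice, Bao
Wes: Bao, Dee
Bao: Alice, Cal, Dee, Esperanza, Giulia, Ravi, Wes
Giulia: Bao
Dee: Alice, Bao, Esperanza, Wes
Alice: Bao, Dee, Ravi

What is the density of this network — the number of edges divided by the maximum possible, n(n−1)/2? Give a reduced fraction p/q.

11/28

There are 11 edges and 8 nodes, so the maximum possible is C(8,2) = 28.
Density = 11/28.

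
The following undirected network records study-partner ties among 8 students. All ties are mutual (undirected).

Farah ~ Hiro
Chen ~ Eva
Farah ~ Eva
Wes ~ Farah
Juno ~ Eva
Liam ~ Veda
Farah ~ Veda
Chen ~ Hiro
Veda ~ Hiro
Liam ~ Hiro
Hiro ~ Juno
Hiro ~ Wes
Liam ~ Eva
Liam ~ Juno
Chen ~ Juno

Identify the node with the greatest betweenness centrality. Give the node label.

Hiro

Unnormalized betweenness of each node: Chen:1/4, Eva:5/3, Farah:9/4, Hiro:20/3, Juno:7/12, Liam:5/4, Veda:1/3, Wes:0.
Hiro has the largest value, 20/3, making it the main broker — the node through which the most shortest paths run.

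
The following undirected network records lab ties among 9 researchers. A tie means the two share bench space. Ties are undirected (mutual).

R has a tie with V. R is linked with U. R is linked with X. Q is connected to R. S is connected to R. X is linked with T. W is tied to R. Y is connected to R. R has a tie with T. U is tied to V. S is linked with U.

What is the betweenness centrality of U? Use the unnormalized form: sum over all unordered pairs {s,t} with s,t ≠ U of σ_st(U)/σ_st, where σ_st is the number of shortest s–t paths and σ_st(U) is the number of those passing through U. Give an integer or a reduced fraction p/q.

1/2

Pairs whose geodesics pass through U — S–V: 1/2.
All other pairs contribute 0.
Summing the contributions gives betweenness(U) = 1/2.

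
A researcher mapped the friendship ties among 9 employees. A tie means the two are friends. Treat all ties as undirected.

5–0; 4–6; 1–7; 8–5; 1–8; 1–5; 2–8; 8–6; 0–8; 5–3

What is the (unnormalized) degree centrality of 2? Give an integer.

1

2 is directly tied to 8. That is 1 neighbor, so the degree of 2 is 1.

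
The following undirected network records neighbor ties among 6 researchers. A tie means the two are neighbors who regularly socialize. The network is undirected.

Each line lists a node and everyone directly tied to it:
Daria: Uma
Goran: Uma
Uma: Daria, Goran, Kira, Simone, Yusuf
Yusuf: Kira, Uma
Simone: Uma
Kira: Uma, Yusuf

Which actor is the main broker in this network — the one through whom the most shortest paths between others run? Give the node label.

Uma

Unnormalized betweenness of each node: Daria:0, Goran:0, Kira:0, Simone:0, Uma:9, Yusuf:0.
Uma has the largest value, 9, making it the main broker — the node through which the most shortest paths run.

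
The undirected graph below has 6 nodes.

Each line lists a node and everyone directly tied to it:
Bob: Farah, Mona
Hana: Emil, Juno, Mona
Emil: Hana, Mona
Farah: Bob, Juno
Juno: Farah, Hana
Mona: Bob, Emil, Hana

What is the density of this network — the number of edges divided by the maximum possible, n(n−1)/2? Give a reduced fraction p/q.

There are 7 edges and 6 nodes, so the maximum possible is C(6,2) = 15.
Density = 7/15.

7/15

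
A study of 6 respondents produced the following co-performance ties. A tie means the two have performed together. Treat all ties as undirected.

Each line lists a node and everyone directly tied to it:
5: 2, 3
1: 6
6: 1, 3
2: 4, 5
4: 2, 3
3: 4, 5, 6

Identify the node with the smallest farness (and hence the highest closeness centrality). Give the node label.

Farness (sum of distances to all others) for each node — 1:13, 2:11, 3:7, 4:9, 5:9, 6:9.
The smallest farness is 7, for 3, so 3 has the highest closeness.

3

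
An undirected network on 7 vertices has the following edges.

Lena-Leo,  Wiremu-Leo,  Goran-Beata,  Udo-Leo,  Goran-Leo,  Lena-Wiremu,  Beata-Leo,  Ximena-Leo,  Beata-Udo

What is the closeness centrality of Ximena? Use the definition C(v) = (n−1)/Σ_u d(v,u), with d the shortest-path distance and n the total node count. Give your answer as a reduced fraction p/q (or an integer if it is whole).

Distances from Ximena: Beata:2, Goran:2, Lena:2, Leo:1, Udo:2, Wiremu:2. Sum = 11.
n = 7, so closeness = 6/11.

6/11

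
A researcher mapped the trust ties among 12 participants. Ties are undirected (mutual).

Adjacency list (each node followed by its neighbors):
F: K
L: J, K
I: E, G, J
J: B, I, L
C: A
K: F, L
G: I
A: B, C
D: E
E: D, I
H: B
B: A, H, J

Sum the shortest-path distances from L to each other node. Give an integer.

28

Distances from L: A:3, B:2, C:4, D:4, E:3, F:2, G:3, H:3, I:2, J:1, K:1.
Sum = 3 + 2 + 4 + 4 + 3 + 2 + 3 + 3 + 2 + 1 + 1 = 28.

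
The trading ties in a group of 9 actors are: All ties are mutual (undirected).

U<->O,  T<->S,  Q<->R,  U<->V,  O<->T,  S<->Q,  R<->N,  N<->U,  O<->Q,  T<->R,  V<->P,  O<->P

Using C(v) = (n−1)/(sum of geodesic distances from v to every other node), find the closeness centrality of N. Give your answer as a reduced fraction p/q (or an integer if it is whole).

Distances from N: O:2, P:3, Q:2, R:1, S:3, T:2, U:1, V:2. Sum = 16.
n = 9, so closeness = 8/16 = 1/2.

1/2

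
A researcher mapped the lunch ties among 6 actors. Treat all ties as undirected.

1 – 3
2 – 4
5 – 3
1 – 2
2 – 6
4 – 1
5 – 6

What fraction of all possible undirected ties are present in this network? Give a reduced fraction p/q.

There are 7 edges and 6 nodes, so the maximum possible is C(6,2) = 15.
Density = 7/15.

7/15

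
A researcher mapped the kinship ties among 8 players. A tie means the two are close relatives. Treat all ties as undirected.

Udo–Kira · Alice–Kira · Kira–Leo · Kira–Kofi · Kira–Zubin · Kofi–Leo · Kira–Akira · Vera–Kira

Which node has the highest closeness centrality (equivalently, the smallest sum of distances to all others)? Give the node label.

Kira

Farness (sum of distances to all others) for each node — Akira:13, Alice:13, Kira:7, Kofi:12, Leo:12, Udo:13, Vera:13, Zubin:13.
The smallest farness is 7, for Kira, so Kira has the highest closeness.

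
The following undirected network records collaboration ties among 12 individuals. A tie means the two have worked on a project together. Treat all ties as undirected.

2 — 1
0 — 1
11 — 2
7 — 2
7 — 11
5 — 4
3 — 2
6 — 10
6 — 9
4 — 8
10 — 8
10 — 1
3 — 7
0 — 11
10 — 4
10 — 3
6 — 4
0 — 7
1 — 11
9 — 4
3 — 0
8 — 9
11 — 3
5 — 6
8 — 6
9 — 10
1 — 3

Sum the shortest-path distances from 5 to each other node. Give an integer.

Distances from 5: 0:4, 1:3, 2:4, 3:3, 4:1, 6:1, 7:4, 8:2, 9:2, 10:2, 11:4.
Sum = 4 + 3 + 4 + 3 + 1 + 1 + 4 + 2 + 2 + 2 + 4 = 30.

30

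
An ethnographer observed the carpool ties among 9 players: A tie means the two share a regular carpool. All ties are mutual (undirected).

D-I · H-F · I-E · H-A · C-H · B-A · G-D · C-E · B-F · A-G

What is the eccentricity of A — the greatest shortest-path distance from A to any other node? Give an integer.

3

Distances from A: B:1, C:2, D:2, E:3, F:2, G:1, H:1, I:3.
The largest is 3 (to I and E), so the eccentricity of A is 3.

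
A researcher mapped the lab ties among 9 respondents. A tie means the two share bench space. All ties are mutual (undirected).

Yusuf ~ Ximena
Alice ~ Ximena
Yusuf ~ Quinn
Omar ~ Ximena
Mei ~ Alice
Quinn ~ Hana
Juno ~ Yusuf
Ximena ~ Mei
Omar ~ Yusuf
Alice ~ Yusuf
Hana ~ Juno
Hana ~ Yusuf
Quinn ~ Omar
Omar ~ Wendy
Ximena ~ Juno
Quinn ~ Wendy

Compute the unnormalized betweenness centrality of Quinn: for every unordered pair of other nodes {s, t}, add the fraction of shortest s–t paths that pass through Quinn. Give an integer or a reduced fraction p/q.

Pairs whose geodesics pass through Quinn — Wendy–Juno: 2/4; Wendy–Yusuf: 1/2; Wendy–Hana: 1; Wendy–Alice: 1/3; Omar–Hana: 1/2.
All other pairs contribute 0.
Summing the contributions gives betweenness(Quinn) = 17/6.

17/6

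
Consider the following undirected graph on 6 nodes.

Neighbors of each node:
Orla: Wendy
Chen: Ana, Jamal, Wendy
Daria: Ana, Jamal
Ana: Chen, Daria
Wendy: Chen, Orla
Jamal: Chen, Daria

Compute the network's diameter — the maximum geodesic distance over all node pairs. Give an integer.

Eccentricity of each node (its greatest distance to any other): Ana:3, Chen:2, Daria:4, Jamal:3, Orla:4, Wendy:3.
The maximum eccentricity is 4, realized for instance by the pair Daria–Orla via Daria – Jamal – Chen – Wendy – Orla. So the diameter is 4.

4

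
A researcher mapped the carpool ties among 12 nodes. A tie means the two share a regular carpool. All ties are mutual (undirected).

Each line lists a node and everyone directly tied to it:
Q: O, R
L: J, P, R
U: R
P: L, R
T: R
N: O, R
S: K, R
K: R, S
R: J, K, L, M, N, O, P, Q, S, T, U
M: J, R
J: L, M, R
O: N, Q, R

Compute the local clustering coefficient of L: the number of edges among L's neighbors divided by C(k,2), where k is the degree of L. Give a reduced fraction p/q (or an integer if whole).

L's neighbors: J, P, and R (k = 3).
Possible neighbor pairs: C(3,2) = 3. Edges among them: J–R, P–R → e = 2.
Clustering(L) = 2/3.

2/3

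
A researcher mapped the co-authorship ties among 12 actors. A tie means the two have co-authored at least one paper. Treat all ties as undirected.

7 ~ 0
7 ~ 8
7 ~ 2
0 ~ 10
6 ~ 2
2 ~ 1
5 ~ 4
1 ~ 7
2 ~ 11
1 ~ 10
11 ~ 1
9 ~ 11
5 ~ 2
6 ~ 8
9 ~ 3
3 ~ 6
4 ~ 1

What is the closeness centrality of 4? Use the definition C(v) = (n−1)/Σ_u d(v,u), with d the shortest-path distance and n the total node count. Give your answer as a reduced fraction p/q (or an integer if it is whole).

Distances from 4: 0:3, 1:1, 2:2, 3:4, 5:1, 6:3, 7:2, 8:3, 9:3, 10:2, 11:2. Sum = 26.
n = 12, so closeness = 11/26.

11/26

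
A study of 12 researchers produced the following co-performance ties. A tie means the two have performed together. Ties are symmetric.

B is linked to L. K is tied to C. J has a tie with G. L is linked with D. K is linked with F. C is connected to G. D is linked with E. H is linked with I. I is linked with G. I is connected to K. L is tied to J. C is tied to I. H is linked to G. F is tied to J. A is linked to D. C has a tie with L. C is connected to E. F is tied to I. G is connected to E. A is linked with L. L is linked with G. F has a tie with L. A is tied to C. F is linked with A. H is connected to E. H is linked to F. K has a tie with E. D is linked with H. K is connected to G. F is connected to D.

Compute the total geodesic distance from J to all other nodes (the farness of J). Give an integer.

19

Distances from J: A:2, B:2, C:2, D:2, E:2, F:1, G:1, H:2, I:2, K:2, L:1.
Sum = 2 + 2 + 2 + 2 + 2 + 1 + 1 + 2 + 2 + 2 + 1 = 19.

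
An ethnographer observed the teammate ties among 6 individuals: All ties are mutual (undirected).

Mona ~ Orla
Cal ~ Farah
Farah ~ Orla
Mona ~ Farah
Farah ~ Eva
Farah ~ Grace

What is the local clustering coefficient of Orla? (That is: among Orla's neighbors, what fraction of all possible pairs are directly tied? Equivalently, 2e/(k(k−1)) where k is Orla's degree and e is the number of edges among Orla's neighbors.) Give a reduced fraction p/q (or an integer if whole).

1

Orla's neighbors: Farah and Mona (k = 2).
Possible neighbor pairs: C(2,2) = 1. Edges among them: Farah–Mona → e = 1.
Clustering(Orla) = 1/1.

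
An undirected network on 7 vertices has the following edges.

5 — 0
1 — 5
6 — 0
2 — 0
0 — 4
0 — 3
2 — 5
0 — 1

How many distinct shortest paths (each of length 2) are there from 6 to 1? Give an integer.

The shortest distance is 2, and the only length-2 path is 6–0–1. So there is exactly 1 shortest path.

1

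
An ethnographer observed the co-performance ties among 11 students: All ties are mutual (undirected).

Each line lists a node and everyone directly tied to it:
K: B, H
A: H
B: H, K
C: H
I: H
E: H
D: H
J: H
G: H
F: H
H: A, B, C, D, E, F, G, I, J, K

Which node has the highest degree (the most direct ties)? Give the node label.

Degrees — A:1, B:2, C:1, D:1, E:1, F:1, G:1, H:10, I:1, J:1, K:2.
The maximum is 10, attained only by H.

H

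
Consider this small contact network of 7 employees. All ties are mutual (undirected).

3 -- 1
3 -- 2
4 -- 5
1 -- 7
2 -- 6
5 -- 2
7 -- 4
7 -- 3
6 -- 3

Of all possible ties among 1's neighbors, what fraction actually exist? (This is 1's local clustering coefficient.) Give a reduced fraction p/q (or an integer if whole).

1

1's neighbors: 3 and 7 (k = 2).
Possible neighbor pairs: C(2,2) = 1. Edges among them: 3–7 → e = 1.
Clustering(1) = 1/1.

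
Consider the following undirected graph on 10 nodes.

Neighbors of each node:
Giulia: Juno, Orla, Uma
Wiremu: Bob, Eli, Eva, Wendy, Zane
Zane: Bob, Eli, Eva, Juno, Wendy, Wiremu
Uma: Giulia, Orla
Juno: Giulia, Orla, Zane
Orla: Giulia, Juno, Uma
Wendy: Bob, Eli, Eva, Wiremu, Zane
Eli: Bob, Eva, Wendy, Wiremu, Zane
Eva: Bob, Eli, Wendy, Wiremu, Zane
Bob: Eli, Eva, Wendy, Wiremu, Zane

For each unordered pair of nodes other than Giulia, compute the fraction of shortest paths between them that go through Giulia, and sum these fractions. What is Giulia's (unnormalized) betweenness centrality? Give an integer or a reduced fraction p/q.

Pairs whose geodesics pass through Giulia — Eva–Uma: 1/2; Eli–Uma: 1/2; Bob–Uma: 1/2; Wiremu–Uma: 1/2; Zane–Uma: 1/2; Wendy–Uma: 1/2; Juno–Uma: 1/2.
All other pairs contribute 0.
Summing the contributions gives betweenness(Giulia) = 7/2.

7/2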